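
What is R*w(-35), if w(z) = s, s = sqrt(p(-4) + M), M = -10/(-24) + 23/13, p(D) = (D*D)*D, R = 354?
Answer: 59*I*sqrt(376077)/13 ≈ 2783.2*I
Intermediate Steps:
p(D) = D**3 (p(D) = D**2*D = D**3)
M = 341/156 (M = -10*(-1/24) + 23*(1/13) = 5/12 + 23/13 = 341/156 ≈ 2.1859)
s = I*sqrt(376077)/78 (s = sqrt((-4)**3 + 341/156) = sqrt(-64 + 341/156) = sqrt(-9643/156) = I*sqrt(376077)/78 ≈ 7.8622*I)
w(z) = I*sqrt(376077)/78
R*w(-35) = 354*(I*sqrt(376077)/78) = 59*I*sqrt(376077)/13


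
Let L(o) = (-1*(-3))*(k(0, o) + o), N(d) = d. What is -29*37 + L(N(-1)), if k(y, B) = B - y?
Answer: -1079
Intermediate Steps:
L(o) = 6*o (L(o) = (-1*(-3))*((o - 1*0) + o) = 3*((o + 0) + o) = 3*(o + o) = 3*(2*o) = 6*o)
-29*37 + L(N(-1)) = -29*37 + 6*(-1) = -1073 - 6 = -1079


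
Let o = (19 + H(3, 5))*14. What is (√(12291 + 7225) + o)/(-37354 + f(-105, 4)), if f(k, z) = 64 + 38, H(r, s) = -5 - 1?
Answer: -91/18626 - √4879/18626 ≈ -0.0086358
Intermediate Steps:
H(r, s) = -6
f(k, z) = 102
o = 182 (o = (19 - 6)*14 = 13*14 = 182)
(√(12291 + 7225) + o)/(-37354 + f(-105, 4)) = (√(12291 + 7225) + 182)/(-37354 + 102) = (√19516 + 182)/(-37252) = (2*√4879 + 182)*(-1/37252) = (182 + 2*√4879)*(-1/37252) = -91/18626 - √4879/18626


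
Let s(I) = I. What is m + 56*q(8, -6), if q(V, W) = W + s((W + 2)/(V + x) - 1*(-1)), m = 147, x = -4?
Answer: -189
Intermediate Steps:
q(V, W) = 1 + W + (2 + W)/(-4 + V) (q(V, W) = W + ((W + 2)/(V - 4) - 1*(-1)) = W + ((2 + W)/(-4 + V) + 1) = W + (1 + (2 + W)/(-4 + V)) = 1 + W + (2 + W)/(-4 + V))
m + 56*q(8, -6) = 147 + 56*((-2 + 8 - 6 - 6*(-4 + 8))/(-4 + 8)) = 147 + 56*((-2 + 8 - 6 - 6*4)/4) = 147 + 56*((-2 + 8 - 6 - 24)/4) = 147 + 56*((¼)*(-24)) = 147 + 56*(-6) = 147 - 336 = -189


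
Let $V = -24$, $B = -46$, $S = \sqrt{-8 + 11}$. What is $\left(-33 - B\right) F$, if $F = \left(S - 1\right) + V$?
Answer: $-325 + 13 \sqrt{3} \approx -302.48$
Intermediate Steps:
$S = \sqrt{3} \approx 1.732$
$F = -25 + \sqrt{3}$ ($F = \left(\sqrt{3} - 1\right) - 24 = \left(-1 + \sqrt{3}\right) - 24 = -25 + \sqrt{3} \approx -23.268$)
$\left(-33 - B\right) F = \left(-33 - -46\right) \left(-25 + \sqrt{3}\right) = \left(-33 + 46\right) \left(-25 + \sqrt{3}\right) = 13 \left(-25 + \sqrt{3}\right) = -325 + 13 \sqrt{3}$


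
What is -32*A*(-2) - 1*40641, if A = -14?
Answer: -41537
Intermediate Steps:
-32*A*(-2) - 1*40641 = -32*(-14)*(-2) - 1*40641 = 448*(-2) - 40641 = -896 - 40641 = -41537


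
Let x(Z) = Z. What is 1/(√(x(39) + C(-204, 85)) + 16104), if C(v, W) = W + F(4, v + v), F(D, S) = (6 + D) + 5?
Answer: 16104/259338677 - √139/259338677 ≈ 6.2051e-5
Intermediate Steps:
F(D, S) = 11 + D
C(v, W) = 15 + W (C(v, W) = W + (11 + 4) = W + 15 = 15 + W)
1/(√(x(39) + C(-204, 85)) + 16104) = 1/(√(39 + (15 + 85)) + 16104) = 1/(√(39 + 100) + 16104) = 1/(√139 + 16104) = 1/(16104 + √139)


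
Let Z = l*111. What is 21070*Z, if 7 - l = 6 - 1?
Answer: 4677540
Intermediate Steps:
l = 2 (l = 7 - (6 - 1) = 7 - 1*5 = 7 - 5 = 2)
Z = 222 (Z = 2*111 = 222)
21070*Z = 21070*222 = 4677540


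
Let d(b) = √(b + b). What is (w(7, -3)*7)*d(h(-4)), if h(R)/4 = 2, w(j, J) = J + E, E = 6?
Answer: 84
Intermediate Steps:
w(j, J) = 6 + J (w(j, J) = J + 6 = 6 + J)
h(R) = 8 (h(R) = 4*2 = 8)
d(b) = √2*√b (d(b) = √(2*b) = √2*√b)
(w(7, -3)*7)*d(h(-4)) = ((6 - 3)*7)*(√2*√8) = (3*7)*(√2*(2*√2)) = 21*4 = 84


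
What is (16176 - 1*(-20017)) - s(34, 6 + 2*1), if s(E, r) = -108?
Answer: 36301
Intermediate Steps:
(16176 - 1*(-20017)) - s(34, 6 + 2*1) = (16176 - 1*(-20017)) - 1*(-108) = (16176 + 20017) + 108 = 36193 + 108 = 36301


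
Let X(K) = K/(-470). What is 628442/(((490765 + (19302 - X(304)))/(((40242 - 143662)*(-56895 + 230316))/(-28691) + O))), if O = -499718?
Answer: 531335651367699340/3439072450827 ≈ 1.5450e+5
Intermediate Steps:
X(K) = -K/470 (X(K) = K*(-1/470) = -K/470)
628442/(((490765 + (19302 - X(304)))/(((40242 - 143662)*(-56895 + 230316))/(-28691) + O))) = 628442/(((490765 + (19302 - (-1)*304/470))/(((40242 - 143662)*(-56895 + 230316))/(-28691) - 499718))) = 628442/(((490765 + (19302 - 1*(-152/235)))/(-103420*173421*(-1/28691) - 499718))) = 628442/(((490765 + (19302 + 152/235))/(-17935199820*(-1/28691) - 499718))) = 628442/(((490765 + 4536122/235)/(17935199820/28691 - 499718))) = 628442/((119865897/(235*(3597790682/28691)))) = 628442/(((119865897/235)*(28691/3597790682))) = 628442/(3439072450827/845480810270) = 628442*(845480810270/3439072450827) = 531335651367699340/3439072450827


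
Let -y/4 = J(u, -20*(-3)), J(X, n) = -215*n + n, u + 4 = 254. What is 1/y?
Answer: 1/51360 ≈ 1.9470e-5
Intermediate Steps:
u = 250 (u = -4 + 254 = 250)
J(X, n) = -214*n
y = 51360 (y = -(-856)*(-20*(-3)) = -(-856)*60 = -4*(-12840) = 51360)
1/y = 1/51360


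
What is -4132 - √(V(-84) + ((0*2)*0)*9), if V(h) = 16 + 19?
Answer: -4132 - √35 ≈ -4137.9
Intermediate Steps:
V(h) = 35
-4132 - √(V(-84) + ((0*2)*0)*9) = -4132 - √(35 + ((0*2)*0)*9) = -4132 - √(35 + (0*0)*9) = -4132 - √(35 + 0*9) = -4132 - √(35 + 0) = -4132 - √35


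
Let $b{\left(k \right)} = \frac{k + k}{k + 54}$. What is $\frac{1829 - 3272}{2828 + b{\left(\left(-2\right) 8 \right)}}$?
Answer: $- \frac{2109}{4132} \approx -0.51041$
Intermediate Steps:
$b{\left(k \right)} = \frac{2 k}{54 + k}$
$\frac{1829 - 3272}{2828 + b{\left(\left(-2\right) 8 \right)}} = \frac{1829 - 3272}{2828 + \frac{2 \left(\left(-2\right) 8\right)}{54 - 16}} = - \frac{1443}{2828 + 2 \left(-16\right) \frac{1}{54 - 16}} = - \frac{1443}{2828 + 2 \left(-16\right) \frac{1}{38}} = - \frac{1443}{2828 - \frac{16}{19}} = - \frac{1443}{\frac{53716}{19}} = \left(-1443\right) \frac{19}{53716} = - \frac{2109}{4132}$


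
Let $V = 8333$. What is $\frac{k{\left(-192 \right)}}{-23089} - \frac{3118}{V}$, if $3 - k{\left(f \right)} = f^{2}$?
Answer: $\frac{21379201}{17490967} \approx 1.2223$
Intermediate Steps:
$k{\left(f \right)} = 3 - f^{2}$
$\frac{k{\left(-192 \right)}}{-23089} - \frac{3118}{V} = \frac{3 - \left(-192\right)^{2}}{-23089} - \frac{3118}{8333} = \left(3 - 36864\right) \left(- \frac{1}{23089}\right) - \frac{3118}{8333} = \left(-36861\right) \left(- \frac{1}{23089}\right) - \frac{3118}{8333} = \frac{3351}{2099} - \frac{3118}{8333} = \frac{21379201}{17490967}$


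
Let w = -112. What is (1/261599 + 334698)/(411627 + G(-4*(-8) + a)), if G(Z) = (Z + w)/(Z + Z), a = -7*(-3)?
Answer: 9281006182918/11414192992397 ≈ 0.81311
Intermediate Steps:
a = 21
G(Z) = (-112 + Z)/(2*Z) (G(Z) = (Z - 112)/(Z + Z) = (-112 + Z)/((2*Z)) = (-112 + Z)*(1/(2*Z)) = (-112 + Z)/(2*Z))
(1/261599 + 334698)/(411627 + G(-4*(-8) + a)) = (1/261599 + 334698)/(411627 + (-112 + (-4*(-8) + 21))/(2*(-4*(-8) + 21))) = (1/261599 + 334698)/(411627 + (-112 + (32 + 21))/(2*(32 + 21))) = 87556662103/(261599*(411627 + (½)*(-112 + 53)/53)) = 87556662103/(261599*(411627 + (½)*(1/53)*(-59))) = 87556662103/(261599*(411627 - 59/106)) = 87556662103/(261599*(43632403/106)) = (87556662103/261599)*(106/43632403) = 9281006182918/11414192992397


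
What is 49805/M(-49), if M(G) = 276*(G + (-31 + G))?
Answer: -49805/35604 ≈ -1.3989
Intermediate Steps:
M(G) = -8556 + 552*G (M(G) = 276*(-31 + 2*G) = -8556 + 552*G)
49805/M(-49) = 49805/(-8556 + 552*(-49)) = 49805/(-8556 - 27048) = 49805/(-35604) = 49805*(-1/35604) = -49805/35604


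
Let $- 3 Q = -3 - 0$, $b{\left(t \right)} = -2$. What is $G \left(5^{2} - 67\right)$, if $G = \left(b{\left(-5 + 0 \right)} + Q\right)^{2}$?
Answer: $-42$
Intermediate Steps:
$Q = 1$ ($Q = - \frac{-3 - 0}{3} = - \frac{-3 + 0}{3} = \left(- \frac{1}{3}\right) \left(-3\right) = 1$)
$G = 1$ ($G = \left(-2 + 1\right)^{2} = \left(-1\right)^{2} = 1$)
$G \left(5^{2} - 67\right) = 1 \left(5^{2} - 67\right) = 1 \left(25 - 67\right) = 1 \left(-42\right) = -42$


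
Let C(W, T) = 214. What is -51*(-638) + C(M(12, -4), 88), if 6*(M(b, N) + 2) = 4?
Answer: 32752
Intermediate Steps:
M(b, N) = -4/3 (M(b, N) = -2 + (1/6)*4 = -2 + 2/3 = -4/3)
-51*(-638) + C(M(12, -4), 88) = -51*(-638) + 214 = 32538 + 214 = 32752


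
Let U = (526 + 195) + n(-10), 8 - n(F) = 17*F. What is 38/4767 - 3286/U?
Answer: -504200/138243 ≈ -3.6472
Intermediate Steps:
n(F) = 8 - 17*F
U = 899 (U = (526 + 195) + (8 - 17*(-10)) = 721 + (8 + 170) = 721 + 178 = 899)
38/4767 - 3286/U = 38/4767 - 3286/899 = 38*(1/4767) - 3286*1/899 = 38/4767 - 106/29 = -504200/138243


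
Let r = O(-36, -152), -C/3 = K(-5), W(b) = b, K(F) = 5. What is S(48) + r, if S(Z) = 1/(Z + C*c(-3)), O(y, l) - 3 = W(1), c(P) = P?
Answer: 373/93 ≈ 4.0107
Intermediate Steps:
C = -15 (C = -3*5 = -15)
O(y, l) = 4 (O(y, l) = 3 + 1 = 4)
S(Z) = 1/(45 + Z) (S(Z) = 1/(Z - 15*(-3)) = 1/(Z + 45) = 1/(45 + Z))
r = 4
S(48) + r = 1/(45 + 48) + 4 = 1/93 + 4 = 373/93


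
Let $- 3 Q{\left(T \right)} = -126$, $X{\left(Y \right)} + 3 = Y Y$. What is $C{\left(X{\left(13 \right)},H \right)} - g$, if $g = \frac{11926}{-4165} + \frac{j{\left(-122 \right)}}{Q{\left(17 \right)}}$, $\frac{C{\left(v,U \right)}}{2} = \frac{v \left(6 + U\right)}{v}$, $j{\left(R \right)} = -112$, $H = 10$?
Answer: $\frac{468938}{12495} \approx 37.53$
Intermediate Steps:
$X{\left(Y \right)} = -3 + Y^{2}$ ($X{\left(Y \right)} = -3 + Y Y = -3 + Y^{2}$)
$Q{\left(T \right)} = 42$ ($Q{\left(T \right)} = \left(- \frac{1}{3}\right) \left(-126\right) = 42$)
$C{\left(v,U \right)} = 12 + 2 U$ ($C{\left(v,U \right)} = 2 \frac{v \left(6 + U\right)}{v} = 2 \left(6 + U\right) = 12 + 2 U$)
$g = - \frac{69098}{12495}$ ($g = \frac{11926}{-4165} - \frac{112}{42} = 11926 \left(- \frac{1}{4165}\right) - \frac{8}{3} = - \frac{11926}{4165} - \frac{8}{3} = - \frac{69098}{12495} \approx -5.5301$)
$C{\left(X{\left(13 \right)},H \right)} - g = \left(12 + 2 \cdot 10\right) - - \frac{69098}{12495} = \left(12 + 20\right) + \frac{69098}{12495} = 32 + \frac{69098}{12495} = \frac{468938}{12495}$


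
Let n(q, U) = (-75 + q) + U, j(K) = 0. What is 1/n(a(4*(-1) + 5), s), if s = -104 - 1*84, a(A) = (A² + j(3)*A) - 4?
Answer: -1/266 ≈ -0.0037594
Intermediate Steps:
a(A) = -4 + A² (a(A) = (A² + 0*A) - 4 = (A² + 0) - 4 = A² - 4 = -4 + A²)
s = -188 (s = -104 - 84 = -188)
n(q, U) = -75 + U + q
1/n(a(4*(-1) + 5), s) = 1/(-75 - 188 + (-4 + (4*(-1) + 5)²)) = 1/(-75 - 188 + (-4 + (-4 + 5)²)) = 1/(-75 - 188 + (-4 + 1²)) = 1/(-75 - 188 + (-4 + 1)) = 1/(-75 - 188 - 3) = 1/(-266) = -1/266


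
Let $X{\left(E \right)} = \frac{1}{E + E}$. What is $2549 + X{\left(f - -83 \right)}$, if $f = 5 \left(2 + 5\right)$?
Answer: $\frac{601565}{236} \approx 2549.0$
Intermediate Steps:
$f = 35$ ($f = 5 \cdot 7 = 35$)
$X{\left(E \right)} = \frac{1}{2 E}$
$2549 + X{\left(f - -83 \right)} = 2549 + \frac{1}{2 \left(35 - -83\right)} = 2549 + \frac{1}{2 \left(35 + 83\right)} = 2549 + \frac{1}{2 \cdot 118} = 2549 + \frac{1}{2} \cdot \frac{1}{118} = 2549 + \frac{1}{236} = \frac{601565}{236}$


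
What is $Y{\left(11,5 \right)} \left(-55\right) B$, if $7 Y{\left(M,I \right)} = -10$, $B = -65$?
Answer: $- \frac{35750}{7} \approx -5107.1$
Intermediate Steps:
$Y{\left(M,I \right)} = - \frac{10}{7}$ ($Y{\left(M,I \right)} = \frac{1}{7} \left(-10\right) = - \frac{10}{7}$)
$Y{\left(11,5 \right)} \left(-55\right) B = \left(- \frac{10}{7}\right) \left(-55\right) \left(-65\right) = \frac{550}{7} \left(-65\right) = - \frac{35750}{7}$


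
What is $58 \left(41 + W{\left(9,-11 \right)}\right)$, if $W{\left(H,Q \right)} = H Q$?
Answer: $-3364$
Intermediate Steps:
$58 \left(41 + W{\left(9,-11 \right)}\right) = 58 \left(41 + 9 \left(-11\right)\right) = 58 \left(41 - 99\right) = 58 \left(-58\right) = -3364$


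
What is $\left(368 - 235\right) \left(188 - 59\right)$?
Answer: $17157$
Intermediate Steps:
$\left(368 - 235\right) \left(188 - 59\right) = \left(368 - 235\right) 129 = 133 \cdot 129 = 17157$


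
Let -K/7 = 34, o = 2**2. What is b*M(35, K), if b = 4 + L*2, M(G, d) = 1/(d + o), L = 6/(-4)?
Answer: -1/234 ≈ -0.0042735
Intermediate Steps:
o = 4
K = -238 (K = -7*34 = -238)
L = -3/2 (L = 6*(-1/4) = -3/2 ≈ -1.5000)
M(G, d) = 1/(4 + d) (M(G, d) = 1/(d + 4) = 1/(4 + d))
b = 1 (b = 4 - 3/2*2 = 4 - 3 = 1)
b*M(35, K) = 1/(4 - 238) = 1/(-234) = 1*(-1/234) = -1/234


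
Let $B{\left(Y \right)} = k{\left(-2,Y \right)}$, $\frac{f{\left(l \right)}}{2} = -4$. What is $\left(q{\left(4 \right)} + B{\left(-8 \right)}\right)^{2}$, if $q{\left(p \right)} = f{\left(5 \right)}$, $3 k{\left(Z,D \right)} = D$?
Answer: $\frac{1024}{9} \approx 113.78$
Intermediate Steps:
$k{\left(Z,D \right)} = \frac{D}{3}$
$f{\left(l \right)} = -8$ ($f{\left(l \right)} = 2 \left(-4\right) = -8$)
$q{\left(p \right)} = -8$
$B{\left(Y \right)} = \frac{Y}{3}$
$\left(q{\left(4 \right)} + B{\left(-8 \right)}\right)^{2} = \left(-8 + \frac{1}{3} \left(-8\right)\right)^{2} = \left(-8 - \frac{8}{3}\right)^{2} = \left(- \frac{32}{3}\right)^{2} = \frac{1024}{9}$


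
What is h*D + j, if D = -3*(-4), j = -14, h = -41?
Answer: -506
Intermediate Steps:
D = 12
h*D + j = -41*12 - 14 = -492 - 14 = -506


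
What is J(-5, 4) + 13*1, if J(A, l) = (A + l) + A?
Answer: 7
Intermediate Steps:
J(A, l) = l + 2*A
J(-5, 4) + 13*1 = (4 + 2*(-5)) + 13*1 = (4 - 10) + 13 = -6 + 13 = 7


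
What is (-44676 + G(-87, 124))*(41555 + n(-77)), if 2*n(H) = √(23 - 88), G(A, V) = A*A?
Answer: -1541981385 - 37107*I*√65/2 ≈ -1.542e+9 - 1.4958e+5*I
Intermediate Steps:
G(A, V) = A²
n(H) = I*√65/2 (n(H) = √(23 - 88)/2 = √(-65)/2 = (I*√65)/2 = I*√65/2)
(-44676 + G(-87, 124))*(41555 + n(-77)) = (-44676 + (-87)²)*(41555 + I*√65/2) = (-44676 + 7569)*(41555 + I*√65/2) = -37107*(41555 + I*√65/2) = -1541981385 - 37107*I*√65/2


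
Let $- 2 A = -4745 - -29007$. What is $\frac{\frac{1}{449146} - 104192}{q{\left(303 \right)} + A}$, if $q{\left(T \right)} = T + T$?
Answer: $\frac{46797420031}{5176407650} \approx 9.0405$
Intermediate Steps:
$A = -12131$ ($A = - \frac{-4745 - -29007}{2} = - \frac{-4745 + 29007}{2} = \left(- \frac{1}{2}\right) 24262 = -12131$)
$q{\left(T \right)} = 2 T$
$\frac{\frac{1}{449146} - 104192}{q{\left(303 \right)} + A} = \frac{\frac{1}{449146} - 104192}{2 \cdot 303 - 12131} = \frac{\frac{1}{449146} - 104192}{606 - 12131} = - \frac{46797420031}{449146 \left(-11525\right)} = \left(- \frac{46797420031}{449146}\right) \left(- \frac{1}{11525}\right) = \frac{46797420031}{5176407650}$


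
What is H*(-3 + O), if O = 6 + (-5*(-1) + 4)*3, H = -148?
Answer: -4440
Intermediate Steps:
O = 33 (O = 6 + (5 + 4)*3 = 6 + 9*3 = 6 + 27 = 33)
H*(-3 + O) = -148*(-3 + 33) = -148*30 = -4440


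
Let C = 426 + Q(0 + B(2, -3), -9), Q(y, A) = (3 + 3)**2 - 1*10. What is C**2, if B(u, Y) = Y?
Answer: 204304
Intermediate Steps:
Q(y, A) = 26 (Q(y, A) = 6**2 - 10 = 36 - 10 = 26)
C = 452 (C = 426 + 26 = 452)
C**2 = 452**2 = 204304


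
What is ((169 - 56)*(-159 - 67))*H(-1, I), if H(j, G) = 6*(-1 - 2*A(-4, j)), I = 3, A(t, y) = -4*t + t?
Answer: 3830700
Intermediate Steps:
A(t, y) = -3*t
H(j, G) = -150 (H(j, G) = 6*(-1 - (-6)*(-4)) = 6*(-1 - 2*12) = 6*(-1 - 24) = 6*(-25) = -150)
((169 - 56)*(-159 - 67))*H(-1, I) = ((169 - 56)*(-159 - 67))*(-150) = (113*(-226))*(-150) = -25538*(-150) = 3830700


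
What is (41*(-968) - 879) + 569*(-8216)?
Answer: -4715471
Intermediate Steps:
(41*(-968) - 879) + 569*(-8216) = (-39688 - 879) - 4674904 = -40567 - 4674904 = -4715471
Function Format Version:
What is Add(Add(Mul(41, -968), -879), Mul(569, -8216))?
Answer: -4715471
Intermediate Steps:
Add(Add(Mul(41, -968), -879), Mul(569, -8216)) = Add(Add(-39688, -879), -4674904) = Add(-40567, -4674904) = -4715471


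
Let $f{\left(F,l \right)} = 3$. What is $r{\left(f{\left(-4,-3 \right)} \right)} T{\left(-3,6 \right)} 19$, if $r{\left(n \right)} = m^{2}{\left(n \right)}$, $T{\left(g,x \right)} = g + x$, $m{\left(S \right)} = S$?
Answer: $513$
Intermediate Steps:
$r{\left(n \right)} = n^{2}$
$r{\left(f{\left(-4,-3 \right)} \right)} T{\left(-3,6 \right)} 19 = 3^{2} \left(-3 + 6\right) 19 = 9 \cdot 3 \cdot 19 = 27 \cdot 19 = 513$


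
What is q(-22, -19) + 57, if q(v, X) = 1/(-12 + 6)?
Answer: 341/6 ≈ 56.833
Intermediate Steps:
q(v, X) = -⅙ (q(v, X) = 1/(-6) = -⅙)
q(-22, -19) + 57 = -⅙ + 57 = 341/6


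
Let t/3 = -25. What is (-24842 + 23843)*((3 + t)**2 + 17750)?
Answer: -22911066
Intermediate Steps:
t = -75 (t = 3*(-25) = -75)
(-24842 + 23843)*((3 + t)**2 + 17750) = (-24842 + 23843)*((3 - 75)**2 + 17750) = -999*((-72)**2 + 17750) = -999*(5184 + 17750) = -999*22934 = -22911066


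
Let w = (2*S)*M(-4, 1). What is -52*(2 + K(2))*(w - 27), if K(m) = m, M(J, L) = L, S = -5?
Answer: 7696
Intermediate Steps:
w = -10 (w = (2*(-5))*1 = -10*1 = -10)
-52*(2 + K(2))*(w - 27) = -52*(2 + 2)*(-10 - 27) = -208*(-37) = -52*(-148) = 7696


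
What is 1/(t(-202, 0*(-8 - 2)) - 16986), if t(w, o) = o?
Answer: -1/16986 ≈ -5.8872e-5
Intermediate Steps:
1/(t(-202, 0*(-8 - 2)) - 16986) = 1/(0*(-8 - 2) - 16986) = 1/(0*(-10) - 16986) = 1/(0 - 16986) = 1/(-16986) = -1/16986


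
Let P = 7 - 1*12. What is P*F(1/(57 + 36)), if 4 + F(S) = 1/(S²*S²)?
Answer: -374025985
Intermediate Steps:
P = -5 (P = 7 - 12 = -5)
F(S) = -4 + S⁻⁴ (F(S) = -4 + 1/(S²*S²) = -4 + 1/(S⁴) = -4 + S⁻⁴)
P*F(1/(57 + 36)) = -5*(-4 + (1/(57 + 36))⁻⁴) = -5*(-4 + (1/93)⁻⁴) = -5*(-4 + 74805201) = -5*74805197 = -374025985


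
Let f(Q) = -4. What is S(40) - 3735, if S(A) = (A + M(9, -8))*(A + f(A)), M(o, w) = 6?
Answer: -2079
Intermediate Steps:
S(A) = (-4 + A)*(6 + A) (S(A) = (A + 6)*(A - 4) = (6 + A)*(-4 + A) = (-4 + A)*(6 + A))
S(40) - 3735 = (-24 + 40**2 + 2*40) - 3735 = (-24 + 1600 + 80) - 3735 = 1656 - 3735 = -2079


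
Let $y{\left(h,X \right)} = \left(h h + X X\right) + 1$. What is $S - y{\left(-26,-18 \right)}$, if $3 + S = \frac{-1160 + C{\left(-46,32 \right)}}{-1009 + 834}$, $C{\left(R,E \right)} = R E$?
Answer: $- \frac{24724}{25} \approx -988.96$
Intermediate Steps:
$C{\left(R,E \right)} = E R$
$y{\left(h,X \right)} = 1 + X^{2} + h^{2}$ ($y{\left(h,X \right)} = \left(h^{2} + X^{2}\right) + 1 = \left(X^{2} + h^{2}\right) + 1 = 1 + X^{2} + h^{2}$)
$S = \frac{301}{25}$ ($S = -3 + \frac{-1160 + 32 \left(-46\right)}{-1009 + 834} = -3 + \frac{-1160 - 1472}{-175} = -3 - - \frac{376}{25} = -3 + \frac{376}{25} = \frac{301}{25} \approx 12.04$)
$S - y{\left(-26,-18 \right)} = \frac{301}{25} - \left(1 + \left(-18\right)^{2} + \left(-26\right)^{2}\right) = \frac{301}{25} - \left(1 + 324 + 676\right) = \frac{301}{25} - 1001 = - \frac{24724}{25}$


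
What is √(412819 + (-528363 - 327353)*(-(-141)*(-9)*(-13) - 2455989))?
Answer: √2087512749091 ≈ 1.4448e+6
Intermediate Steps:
√(412819 + (-528363 - 327353)*(-(-141)*(-9)*(-13) - 2455989)) = √(412819 - 855716*(-47*27*(-13) - 2455989)) = √(412819 - 855716*(-1269*(-13) - 2455989)) = √(412819 - 855716*(16497 - 2455989)) = √(412819 - 855716*(-2439492)) = √(412819 + 2087512336272) = √2087512749091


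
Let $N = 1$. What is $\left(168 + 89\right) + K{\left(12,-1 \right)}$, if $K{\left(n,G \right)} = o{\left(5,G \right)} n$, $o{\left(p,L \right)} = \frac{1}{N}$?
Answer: $269$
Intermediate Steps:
$o{\left(p,L \right)} = 1$ ($o{\left(p,L \right)} = 1^{-1} = 1$)
$K{\left(n,G \right)} = n$ ($K{\left(n,G \right)} = 1 n = n$)
$\left(168 + 89\right) + K{\left(12,-1 \right)} = \left(168 + 89\right) + 12 = 257 + 12 = 269$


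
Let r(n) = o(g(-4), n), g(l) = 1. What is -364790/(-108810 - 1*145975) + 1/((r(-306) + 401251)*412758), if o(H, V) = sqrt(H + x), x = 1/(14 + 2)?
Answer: 2281611728954457544622/1593575603386085003841 - 2*sqrt(17)/531640113381153621 ≈ 1.4318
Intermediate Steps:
x = 1/16 ≈ 0.062500
o(H, V) = sqrt(1/16 + H) (o(H, V) = sqrt(H + 1/16) = sqrt(1/16 + H))
r(n) = sqrt(17)/4 (r(n) = sqrt(1 + 16*1)/4 = sqrt(1 + 16)/4 = sqrt(17)/4)
-364790/(-108810 - 1*145975) + 1/((r(-306) + 401251)*412758) = -364790/(-108810 - 1*145975) + 1/((sqrt(17)/4 + 401251)*412758) = -364790/(-108810 - 145975) + (1/412758)/(401251 + sqrt(17)/4) = -364790/(-254785) + 1/(412758*(401251 + sqrt(17)/4)) = -364790*(-1/254785) + 1/(412758*(401251 + sqrt(17)/4)) = 72958/50957 + 1/(412758*(401251 + sqrt(17)/4))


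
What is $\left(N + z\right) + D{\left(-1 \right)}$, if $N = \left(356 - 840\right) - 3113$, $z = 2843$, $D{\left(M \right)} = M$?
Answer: $-755$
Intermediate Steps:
$N = -3597$ ($N = \left(356 - 840\right) - 3113 = -484 - 3113 = -3597$)
$\left(N + z\right) + D{\left(-1 \right)} = \left(-3597 + 2843\right) - 1 = -754 - 1 = -755$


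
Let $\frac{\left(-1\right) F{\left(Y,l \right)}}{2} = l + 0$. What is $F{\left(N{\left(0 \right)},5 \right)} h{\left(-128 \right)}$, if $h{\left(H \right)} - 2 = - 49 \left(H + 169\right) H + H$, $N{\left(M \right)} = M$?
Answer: $-2570260$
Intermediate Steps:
$F{\left(Y,l \right)} = - 2 l$ ($F{\left(Y,l \right)} = - 2 \left(l + 0\right) = - 2 l$)
$h{\left(H \right)} = 2 + H + H \left(-8281 - 49 H\right)$ ($h{\left(H \right)} = 2 + \left(- 49 \left(H + 169\right) H + H\right) = 2 + \left(- 49 \left(169 + H\right) H + H\right) = 2 + \left(\left(-8281 - 49 H\right) H + H\right) = 2 + \left(H \left(-8281 - 49 H\right) + H\right) = 2 + \left(H + H \left(-8281 - 49 H\right)\right) = 2 + H + H \left(-8281 - 49 H\right)$)
$F{\left(N{\left(0 \right)},5 \right)} h{\left(-128 \right)} = \left(-2\right) 5 \left(2 - -1059840 - 49 \left(-128\right)^{2}\right) = - 10 \left(2 + 1059840 - 802816\right) = \left(-10\right) 257026 = -2570260$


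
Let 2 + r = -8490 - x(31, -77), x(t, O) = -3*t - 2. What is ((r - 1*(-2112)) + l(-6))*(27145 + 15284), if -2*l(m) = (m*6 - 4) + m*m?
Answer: -266581407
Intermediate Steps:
x(t, O) = -2 - 3*t
l(m) = 2 - 3*m - m²/2 (l(m) = -((m*6 - 4) + m*m)/2 = -((6*m - 4) + m²)/2 = -((-4 + 6*m) + m²)/2 = -(-4 + m² + 6*m)/2 = 2 - 3*m - m²/2)
r = -8397 (r = -2 + (-8490 - (-2 - 3*31)) = -2 + (-8490 - (-2 - 93)) = -2 + (-8490 - 1*(-95)) = -2 + (-8490 + 95) = -2 - 8395 = -8397)
((r - 1*(-2112)) + l(-6))*(27145 + 15284) = ((-8397 - 1*(-2112)) + (2 - 3*(-6) - ½*(-6)²))*(27145 + 15284) = ((-8397 + 2112) + (2 + 18 - ½*36))*42429 = (-6285 + (2 + 18 - 18))*42429 = (-6285 + 2)*42429 = -6283*42429 = -266581407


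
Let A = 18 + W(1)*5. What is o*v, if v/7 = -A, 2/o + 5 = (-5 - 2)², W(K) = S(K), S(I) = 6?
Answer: -168/11 ≈ -15.273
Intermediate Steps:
W(K) = 6
o = 1/22 (o = 2/(-5 + (-5 - 2)²) = 2/(-5 + (-7)²) = 2/(-5 + 49) = 2/44 = 2*(1/44) = 1/22 ≈ 0.045455)
A = 48 (A = 18 + 6*5 = 18 + 30 = 48)
v = -336 (v = 7*(-1*48) = 7*(-48) = -336)
o*v = (1/22)*(-336) = -168/11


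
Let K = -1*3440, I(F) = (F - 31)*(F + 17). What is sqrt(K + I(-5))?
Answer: 44*I*sqrt(2) ≈ 62.225*I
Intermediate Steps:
I(F) = (-31 + F)*(17 + F)
K = -3440
sqrt(K + I(-5)) = sqrt(-3440 + (-527 + (-5)**2 - 14*(-5))) = sqrt(-3440 + (-527 + 25 + 70)) = sqrt(-3440 - 432) = sqrt(-3872) = 44*I*sqrt(2)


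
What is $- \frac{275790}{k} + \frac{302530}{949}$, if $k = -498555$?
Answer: $\frac{10072637924}{31541913} \approx 319.34$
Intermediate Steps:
$- \frac{275790}{k} + \frac{302530}{949} = - \frac{275790}{-498555} + \frac{302530}{949} = \left(-275790\right) \left(- \frac{1}{498555}\right) + 302530 \cdot \frac{1}{949} = \frac{18386}{33237} + \frac{302530}{949} = \frac{10072637924}{31541913}$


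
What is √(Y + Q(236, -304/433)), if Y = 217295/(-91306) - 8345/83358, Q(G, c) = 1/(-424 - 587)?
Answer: 4*I*√7084174545477524844569/213744652473 ≈ 1.5751*I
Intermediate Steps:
Q(G, c) = -1/1011 (Q(G, c) = 1/(-1011) = -1/1011)
Y = -4718806295/1902771387 (Y = 217295*(-1/91306) - 8345*1/83358 = -217295/91306 - 8345/83358 = -4718806295/1902771387 ≈ -2.4800)
√(Y + Q(236, -304/433)) = √(-4718806295/1902771387 - 1/1011) = √(-1590871978544/641233957419) = 4*I*√7084174545477524844569/213744652473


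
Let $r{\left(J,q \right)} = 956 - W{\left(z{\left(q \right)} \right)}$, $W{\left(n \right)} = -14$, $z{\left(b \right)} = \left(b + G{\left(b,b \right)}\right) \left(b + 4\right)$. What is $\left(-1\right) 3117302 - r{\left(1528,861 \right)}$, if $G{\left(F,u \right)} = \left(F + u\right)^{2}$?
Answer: $-3118272$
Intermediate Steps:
$z{\left(b \right)} = \left(4 + b\right) \left(b + 4 b^{2}\right)$ ($z{\left(b \right)} = \left(b + \left(b + b\right)^{2}\right) \left(b + 4\right) = \left(b + \left(2 b\right)^{2}\right) \left(4 + b\right) = \left(b + 4 b^{2}\right) \left(4 + b\right) = \left(4 + b\right) \left(b + 4 b^{2}\right)$)
$r{\left(J,q \right)} = 970$ ($r{\left(J,q \right)} = 956 - -14 = 956 + 14 = 970$)
$\left(-1\right) 3117302 - r{\left(1528,861 \right)} = \left(-1\right) 3117302 - 970 = -3117302 - 970 = -3118272$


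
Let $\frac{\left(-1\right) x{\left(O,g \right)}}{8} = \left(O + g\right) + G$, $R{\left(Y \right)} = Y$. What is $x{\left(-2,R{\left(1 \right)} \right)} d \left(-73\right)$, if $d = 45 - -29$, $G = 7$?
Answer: $259296$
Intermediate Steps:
$d = 74$ ($d = 45 + 29 = 74$)
$x{\left(O,g \right)} = -56 - 8 O - 8 g$ ($x{\left(O,g \right)} = - 8 \left(\left(O + g\right) + 7\right) = - 8 \left(7 + O + g\right) = -56 - 8 O - 8 g$)
$x{\left(-2,R{\left(1 \right)} \right)} d \left(-73\right) = \left(-56 - -16 - 8\right) 74 \left(-73\right) = \left(-56 + 16 - 8\right) 74 \left(-73\right) = \left(-48\right) 74 \left(-73\right) = \left(-3552\right) \left(-73\right) = 259296$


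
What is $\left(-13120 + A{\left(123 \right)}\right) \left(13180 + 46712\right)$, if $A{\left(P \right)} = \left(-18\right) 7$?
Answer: $-793329432$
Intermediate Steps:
$A{\left(P \right)} = -126$
$\left(-13120 + A{\left(123 \right)}\right) \left(13180 + 46712\right) = \left(-13120 - 126\right) \left(13180 + 46712\right) = \left(-13246\right) 59892 = -793329432$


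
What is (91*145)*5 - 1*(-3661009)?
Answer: 3726984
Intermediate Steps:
(91*145)*5 - 1*(-3661009) = 13195*5 + 3661009 = 65975 + 3661009 = 3726984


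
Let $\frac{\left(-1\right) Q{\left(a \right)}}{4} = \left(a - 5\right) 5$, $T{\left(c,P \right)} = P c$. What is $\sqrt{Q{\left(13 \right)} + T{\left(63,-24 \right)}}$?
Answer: $2 i \sqrt{418} \approx 40.89 i$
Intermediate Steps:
$Q{\left(a \right)} = 100 - 20 a$ ($Q{\left(a \right)} = - 4 \left(a - 5\right) 5 = - 4 \left(-5 + a\right) 5 = - 4 \left(-25 + 5 a\right) = 100 - 20 a$)
$\sqrt{Q{\left(13 \right)} + T{\left(63,-24 \right)}} = \sqrt{\left(100 - 260\right) - 1512} = \sqrt{-160 - 1512} = \sqrt{-1672} = 2 i \sqrt{418}$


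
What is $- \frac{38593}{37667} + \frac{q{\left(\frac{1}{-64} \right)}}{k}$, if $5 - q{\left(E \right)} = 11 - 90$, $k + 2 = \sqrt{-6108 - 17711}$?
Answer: $- \frac{308576365}{299113647} - \frac{28 i \sqrt{23819}}{7941} \approx -1.0316 - 0.54418 i$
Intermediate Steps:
$k = -2 + i \sqrt{23819}$ ($k = -2 + \sqrt{-6108 - 17711} = -2 + \sqrt{-23819} = -2 + i \sqrt{23819} \approx -2.0 + 154.33 i$)
$q{\left(E \right)} = 84$ ($q{\left(E \right)} = 5 - \left(11 - 90\right) = 5 - -79 = 5 + 79 = 84$)
$- \frac{38593}{37667} + \frac{q{\left(\frac{1}{-64} \right)}}{k} = - \frac{38593}{37667} + \frac{84}{-2 + i \sqrt{23819}}$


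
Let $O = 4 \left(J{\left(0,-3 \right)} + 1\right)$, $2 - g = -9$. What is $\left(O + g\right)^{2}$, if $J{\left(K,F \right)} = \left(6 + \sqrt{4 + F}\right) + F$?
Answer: $961$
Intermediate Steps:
$J{\left(K,F \right)} = 6 + F + \sqrt{4 + F}$
$g = 11$ ($g = 2 - -9 = 2 + 9 = 11$)
$O = 20$ ($O = 4 \left(\left(6 - 3 + \sqrt{4 - 3}\right) + 1\right) = 4 \left(\left(6 - 3 + \sqrt{1}\right) + 1\right) = 4 \left(\left(6 - 3 + 1\right) + 1\right) = 4 \left(4 + 1\right) = 4 \cdot 5 = 20$)
$\left(O + g\right)^{2} = \left(20 + 11\right)^{2} = 31^{2} = 961$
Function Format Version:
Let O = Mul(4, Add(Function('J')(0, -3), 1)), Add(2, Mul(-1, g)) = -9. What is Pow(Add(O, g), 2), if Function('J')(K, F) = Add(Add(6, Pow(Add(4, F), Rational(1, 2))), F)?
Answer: 961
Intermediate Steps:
Function('J')(K, F) = Add(6, F, Pow(Add(4, F), Rational(1, 2)))
g = 11 (g = Add(2, Mul(-1, -9)) = Add(2, 9) = 11)
O = 20 (O = Mul(4, Add(Add(6, -3, Pow(Add(4, -3), Rational(1, 2))), 1)) = Mul(4, Add(Add(6, -3, Pow(1, Rational(1, 2))), 1)) = Mul(4, Add(Add(6, -3, 1), 1)) = Mul(4, Add(4, 1)) = Mul(4, 5) = 20)
Pow(Add(O, g), 2) = Pow(Add(20, 11), 2) = Pow(31, 2) = 961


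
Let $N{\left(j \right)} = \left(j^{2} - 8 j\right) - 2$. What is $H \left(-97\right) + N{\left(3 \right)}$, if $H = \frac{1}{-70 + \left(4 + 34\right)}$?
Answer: $- \frac{447}{32} \approx -13.969$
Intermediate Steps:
$H = - \frac{1}{32}$ ($H = \frac{1}{-70 + 38} = \frac{1}{-32} = - \frac{1}{32} \approx -0.03125$)
$N{\left(j \right)} = -2 + j^{2} - 8 j$
$H \left(-97\right) + N{\left(3 \right)} = \left(- \frac{1}{32}\right) \left(-97\right) - \left(26 - 9\right) = \frac{97}{32} - 17 = - \frac{447}{32}$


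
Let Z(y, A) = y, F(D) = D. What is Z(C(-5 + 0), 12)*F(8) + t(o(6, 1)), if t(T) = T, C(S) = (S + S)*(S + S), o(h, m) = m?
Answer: 801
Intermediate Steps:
C(S) = 4*S**2 (C(S) = (2*S)*(2*S) = 4*S**2)
Z(C(-5 + 0), 12)*F(8) + t(o(6, 1)) = (4*(-5 + 0)**2)*8 + 1 = (4*(-5)**2)*8 + 1 = (4*25)*8 + 1 = 100*8 + 1 = 800 + 1 = 801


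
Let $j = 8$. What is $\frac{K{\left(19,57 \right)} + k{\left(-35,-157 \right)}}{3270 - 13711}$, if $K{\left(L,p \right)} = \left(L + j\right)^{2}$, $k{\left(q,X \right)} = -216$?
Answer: $- \frac{513}{10441} \approx -0.049133$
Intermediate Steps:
$K{\left(L,p \right)} = \left(8 + L\right)^{2}$ ($K{\left(L,p \right)} = \left(L + 8\right)^{2} = \left(8 + L\right)^{2}$)
$\frac{K{\left(19,57 \right)} + k{\left(-35,-157 \right)}}{3270 - 13711} = \frac{\left(8 + 19\right)^{2} - 216}{3270 - 13711} = \frac{27^{2} - 216}{-10441} = \left(729 - 216\right) \left(- \frac{1}{10441}\right) = 513 \left(- \frac{1}{10441}\right) = - \frac{513}{10441}$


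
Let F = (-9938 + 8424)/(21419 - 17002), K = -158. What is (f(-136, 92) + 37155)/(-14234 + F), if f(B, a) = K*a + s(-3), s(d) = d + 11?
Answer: -99943459/62873092 ≈ -1.5896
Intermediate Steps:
s(d) = 11 + d
f(B, a) = 8 - 158*a (f(B, a) = -158*a + (11 - 3) = -158*a + 8 = 8 - 158*a)
F = -1514/4417 ≈ -0.34277
(f(-136, 92) + 37155)/(-14234 + F) = ((8 - 158*92) + 37155)/(-14234 - 1514/4417) = ((8 - 14536) + 37155)/(-62873092/4417) = (-14528 + 37155)*(-4417/62873092) = 22627*(-4417/62873092) = -99943459/62873092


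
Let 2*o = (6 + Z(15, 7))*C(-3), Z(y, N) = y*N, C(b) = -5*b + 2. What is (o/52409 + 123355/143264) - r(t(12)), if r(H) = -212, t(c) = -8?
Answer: 1598364552691/7508322976 ≈ 212.88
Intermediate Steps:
C(b) = 2 - 5*b
Z(y, N) = N*y
o = 1887/2 (o = ((6 + 7*15)*(2 - 5*(-3)))/2 = ((6 + 105)*(2 + 15))/2 = (111*17)/2 = (½)*1887 = 1887/2 ≈ 943.50)
(o/52409 + 123355/143264) - r(t(12)) = ((1887/2)/52409 + 123355/143264) - 1*(-212) = ((1887/2)*(1/52409) + 123355*(1/143264)) + 212 = (1887/104818 + 123355/143264) + 212 = 6600081779/7508322976 + 212 = 1598364552691/7508322976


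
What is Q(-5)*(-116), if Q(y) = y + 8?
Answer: -348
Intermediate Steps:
Q(y) = 8 + y
Q(-5)*(-116) = (8 - 5)*(-116) = 3*(-116) = -348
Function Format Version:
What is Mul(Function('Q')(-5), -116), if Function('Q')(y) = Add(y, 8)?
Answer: -348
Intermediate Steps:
Function('Q')(y) = Add(8, y)
Mul(Function('Q')(-5), -116) = Mul(Add(8, -5), -116) = Mul(3, -116) = -348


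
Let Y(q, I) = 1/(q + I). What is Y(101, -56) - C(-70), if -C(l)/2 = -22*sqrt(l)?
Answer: 1/45 - 44*I*sqrt(70) ≈ 0.022222 - 368.13*I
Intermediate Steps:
Y(q, I) = 1/(I + q)
C(l) = 44*sqrt(l) (C(l) = -(-44)*sqrt(l) = 44*sqrt(l))
Y(101, -56) - C(-70) = 1/(-56 + 101) - 44*sqrt(-70) = 1/45 - 44*I*sqrt(70)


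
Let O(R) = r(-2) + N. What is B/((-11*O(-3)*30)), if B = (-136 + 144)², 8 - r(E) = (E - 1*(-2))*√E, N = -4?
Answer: -8/165 ≈ -0.048485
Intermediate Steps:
r(E) = 8 - √E*(2 + E) (r(E) = 8 - (E - 1*(-2))*√E = 8 - (E + 2)*√E = 8 - (2 + E)*√E = 8 - √E*(2 + E))
O(R) = 4 (O(R) = (8 - (-2)^(3/2) - 2*I*√2) - 4 = (8 - (-2)*I*√2 - 2*I*√2) - 4 = (8 + 2*I*√2 - 2*I*√2) - 4 = 8 - 4 = 4)
B = 64 (B = 8² = 64)
B/((-11*O(-3)*30)) = 64/((-11*4*30)) = 64/((-44*30)) = 64/(-1320) = 64*(-1/1320) = -8/165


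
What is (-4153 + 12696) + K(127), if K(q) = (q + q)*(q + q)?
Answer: 73059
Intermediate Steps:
K(q) = 4*q**2 (K(q) = (2*q)*(2*q) = 4*q**2)
(-4153 + 12696) + K(127) = (-4153 + 12696) + 4*127**2 = 8543 + 4*16129 = 8543 + 64516 = 73059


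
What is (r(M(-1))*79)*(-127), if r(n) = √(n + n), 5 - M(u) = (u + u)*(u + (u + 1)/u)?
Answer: -10033*√6 ≈ -24576.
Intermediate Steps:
M(u) = 5 - 2*u*(u + (1 + u)/u) (M(u) = 5 - (u + u)*(u + (u + 1)/u) = 5 - 2*u*(u + (1 + u)/u))
r(n) = √2*√n (r(n) = √(2*n) = √2*√n)
(r(M(-1))*79)*(-127) = ((√2*√(3 - 2*(-1) - 2*(-1)²))*79)*(-127) = ((√2*√(3 + 2 - 2*1))*79)*(-127) = ((√2*√(3 + 2 - 2))*79)*(-127) = ((√2*√3)*79)*(-127) = (√6*79)*(-127) = (79*√6)*(-127) = -10033*√6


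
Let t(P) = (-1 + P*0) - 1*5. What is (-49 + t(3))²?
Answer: 3025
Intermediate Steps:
t(P) = -6 (t(P) = (-1 + 0) - 5 = -1 - 5 = -6)
(-49 + t(3))² = (-49 - 6)² = (-55)² = 3025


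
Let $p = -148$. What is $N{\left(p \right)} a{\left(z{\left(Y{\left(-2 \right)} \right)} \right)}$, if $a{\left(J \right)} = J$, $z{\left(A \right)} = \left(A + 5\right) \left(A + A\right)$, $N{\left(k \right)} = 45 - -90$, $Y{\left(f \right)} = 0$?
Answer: $0$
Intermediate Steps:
$N{\left(k \right)} = 135$ ($N{\left(k \right)} = 45 + 90 = 135$)
$z{\left(A \right)} = 2 A \left(5 + A\right)$ ($z{\left(A \right)} = \left(5 + A\right) 2 A = 2 A \left(5 + A\right)$)
$N{\left(p \right)} a{\left(z{\left(Y{\left(-2 \right)} \right)} \right)} = 135 \cdot 2 \cdot 0 \left(5 + 0\right) = 135 \cdot 2 \cdot 0 \cdot 5 = 135 \cdot 0 = 0$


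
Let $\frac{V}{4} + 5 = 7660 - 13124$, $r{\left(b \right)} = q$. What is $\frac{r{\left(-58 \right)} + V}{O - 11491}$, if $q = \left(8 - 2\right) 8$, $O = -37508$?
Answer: $\frac{7276}{16333} \approx 0.44548$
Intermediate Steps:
$q = 48$ ($q = 6 \cdot 8 = 48$)
$r{\left(b \right)} = 48$
$V = -21876$ ($V = -20 + 4 \left(7660 - 13124\right) = -20 + 4 \left(-5464\right) = -20 - 21856 = -21876$)
$\frac{r{\left(-58 \right)} + V}{O - 11491} = \frac{48 - 21876}{-37508 - 11491} = - \frac{21828}{-48999} = \left(-21828\right) \left(- \frac{1}{48999}\right) = \frac{7276}{16333}$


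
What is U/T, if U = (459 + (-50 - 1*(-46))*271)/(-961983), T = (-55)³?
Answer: -5/1280399373 ≈ -3.9050e-9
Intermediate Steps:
T = -166375
U = 625/961983 (U = (459 + (-50 + 46)*271)*(-1/961983) = (459 - 4*271)*(-1/961983) = (459 - 1084)*(-1/961983) = -625*(-1/961983) = 625/961983 ≈ 0.00064970)
U/T = (625/961983)/(-166375) = (625/961983)*(-1/166375) = -5/1280399373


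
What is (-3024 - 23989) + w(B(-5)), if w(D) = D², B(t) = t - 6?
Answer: -26892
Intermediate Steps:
B(t) = -6 + t
(-3024 - 23989) + w(B(-5)) = (-3024 - 23989) + (-6 - 5)² = -27013 + (-11)² = -27013 + 121 = -26892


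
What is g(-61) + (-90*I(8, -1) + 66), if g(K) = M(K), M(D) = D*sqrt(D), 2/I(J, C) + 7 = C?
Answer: 177/2 - 61*I*sqrt(61) ≈ 88.5 - 476.43*I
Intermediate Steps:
I(J, C) = 2/(-7 + C)
M(D) = D**(3/2)
g(K) = K**(3/2)
g(-61) + (-90*I(8, -1) + 66) = (-61)**(3/2) + (-180/(-7 - 1) + 66) = -61*I*sqrt(61) + (-180/(-8) + 66) = -61*I*sqrt(61) + (-180*(-1)/8 + 66) = -61*I*sqrt(61) + (-90*(-1/4) + 66) = -61*I*sqrt(61) + (45/2 + 66) = -61*I*sqrt(61) + 177/2 = 177/2 - 61*I*sqrt(61)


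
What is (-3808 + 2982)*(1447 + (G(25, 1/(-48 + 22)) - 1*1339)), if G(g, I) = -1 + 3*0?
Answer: -88382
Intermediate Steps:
G(g, I) = -1 (G(g, I) = -1 + 0 = -1)
(-3808 + 2982)*(1447 + (G(25, 1/(-48 + 22)) - 1*1339)) = (-3808 + 2982)*(1447 + (-1 - 1*1339)) = -826*(1447 + (-1 - 1339)) = -826*(1447 - 1340) = -826*107 = -88382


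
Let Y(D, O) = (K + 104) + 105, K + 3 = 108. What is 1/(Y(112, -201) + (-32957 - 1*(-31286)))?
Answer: -1/1357 ≈ -0.00073692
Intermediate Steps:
K = 105 (K = -3 + 108 = 105)
Y(D, O) = 314 (Y(D, O) = (105 + 104) + 105 = 209 + 105 = 314)
1/(Y(112, -201) + (-32957 - 1*(-31286))) = 1/(314 + (-32957 - 1*(-31286))) = 1/(314 + (-32957 + 31286)) = 1/(314 - 1671) = 1/(-1357) = -1/1357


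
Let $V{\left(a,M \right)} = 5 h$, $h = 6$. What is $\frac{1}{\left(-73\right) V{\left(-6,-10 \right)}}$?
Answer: $- \frac{1}{2190} \approx -0.00045662$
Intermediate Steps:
$V{\left(a,M \right)} = 30$ ($V{\left(a,M \right)} = 5 \cdot 6 = 30$)
$\frac{1}{\left(-73\right) V{\left(-6,-10 \right)}} = \frac{1}{\left(-73\right) 30} = \frac{1}{-2190} = - \frac{1}{2190}$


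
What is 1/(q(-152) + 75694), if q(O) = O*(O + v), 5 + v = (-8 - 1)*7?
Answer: 1/109134 ≈ 9.1630e-6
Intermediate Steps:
v = -68 (v = -5 + (-8 - 1)*7 = -5 - 9*7 = -5 - 63 = -68)
q(O) = O*(-68 + O) (q(O) = O*(O - 68) = O*(-68 + O))
1/(q(-152) + 75694) = 1/(-152*(-68 - 152) + 75694) = 1/(-152*(-220) + 75694) = 1/(33440 + 75694) = 1/109134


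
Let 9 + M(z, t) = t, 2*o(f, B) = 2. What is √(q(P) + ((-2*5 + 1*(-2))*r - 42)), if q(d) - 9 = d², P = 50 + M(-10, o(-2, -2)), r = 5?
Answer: √1671 ≈ 40.878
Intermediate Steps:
o(f, B) = 1 (o(f, B) = (½)*2 = 1)
M(z, t) = -9 + t
P = 42 (P = 50 + (-9 + 1) = 50 - 8 = 42)
q(d) = 9 + d²
√(q(P) + ((-2*5 + 1*(-2))*r - 42)) = √((9 + 42²) + ((-2*5 + 1*(-2))*5 - 42)) = √((9 + 1764) + ((-10 - 2)*5 - 42)) = √(1773 + (-12*5 - 42)) = √(1773 + (-60 - 42)) = √(1773 - 102) = √1671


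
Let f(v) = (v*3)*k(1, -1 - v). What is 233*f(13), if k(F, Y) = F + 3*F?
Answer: 36348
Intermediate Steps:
k(F, Y) = 4*F
f(v) = 12*v (f(v) = (v*3)*(4*1) = (3*v)*4 = 12*v)
233*f(13) = 233*(12*13) = 233*156 = 36348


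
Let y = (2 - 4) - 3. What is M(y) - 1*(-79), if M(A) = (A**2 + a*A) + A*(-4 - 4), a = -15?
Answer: 219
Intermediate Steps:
y = -5 (y = -2 - 3 = -5)
M(A) = A**2 - 23*A (M(A) = (A**2 - 15*A) + A*(-4 - 4) = (A**2 - 15*A) + A*(-8) = (A**2 - 15*A) - 8*A = A**2 - 23*A)
M(y) - 1*(-79) = -5*(-23 - 5) - 1*(-79) = -5*(-28) + 79 = 140 + 79 = 219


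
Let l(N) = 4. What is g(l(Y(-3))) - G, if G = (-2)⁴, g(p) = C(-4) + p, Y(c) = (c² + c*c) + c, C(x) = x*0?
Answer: -12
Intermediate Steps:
C(x) = 0
Y(c) = c + 2*c² (Y(c) = (c² + c²) + c = 2*c² + c = c + 2*c²)
g(p) = p (g(p) = 0 + p = p)
G = 16
g(l(Y(-3))) - G = 4 - 1*16 = 4 - 16 = -12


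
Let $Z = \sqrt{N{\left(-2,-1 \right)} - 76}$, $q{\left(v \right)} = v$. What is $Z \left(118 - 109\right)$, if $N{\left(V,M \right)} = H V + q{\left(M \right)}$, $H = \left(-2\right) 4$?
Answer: $9 i \sqrt{61} \approx 70.292 i$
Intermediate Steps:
$H = -8$
$N{\left(V,M \right)} = M - 8 V$ ($N{\left(V,M \right)} = - 8 V + M = M - 8 V$)
$Z = i \sqrt{61}$ ($Z = \sqrt{\left(-1 - -16\right) - 76} = \sqrt{\left(-1 + 16\right) - 76} = \sqrt{15 - 76} = \sqrt{-61} = i \sqrt{61} \approx 7.8102 i$)
$Z \left(118 - 109\right) = i \sqrt{61} \left(118 - 109\right) = i \sqrt{61} \cdot 9 = 9 i \sqrt{61}$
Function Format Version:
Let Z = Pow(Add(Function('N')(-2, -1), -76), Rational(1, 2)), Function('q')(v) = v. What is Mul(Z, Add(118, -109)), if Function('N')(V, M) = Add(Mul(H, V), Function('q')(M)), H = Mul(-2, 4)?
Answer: Mul(9, I, Pow(61, Rational(1, 2))) ≈ Mul(70.292, I)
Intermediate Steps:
H = -8
Function('N')(V, M) = Add(M, Mul(-8, V)) (Function('N')(V, M) = Add(Mul(-8, V), M) = Add(M, Mul(-8, V)))
Z = Mul(I, Pow(61, Rational(1, 2))) (Z = Pow(Add(Add(-1, Mul(-8, -2)), -76), Rational(1, 2)) = Pow(Add(Add(-1, 16), -76), Rational(1, 2)) = Pow(Add(15, -76), Rational(1, 2)) = Pow(-61, Rational(1, 2)) = Mul(I, Pow(61, Rational(1, 2))) ≈ Mul(7.8102, I))
Mul(Z, Add(118, -109)) = Mul(Mul(I, Pow(61, Rational(1, 2))), Add(118, -109)) = Mul(Mul(I, Pow(61, Rational(1, 2))), 9) = Mul(9, I, Pow(61, Rational(1, 2)))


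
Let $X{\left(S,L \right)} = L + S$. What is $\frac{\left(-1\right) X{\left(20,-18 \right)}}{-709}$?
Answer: $\frac{2}{709} \approx 0.0028209$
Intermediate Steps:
$\frac{\left(-1\right) X{\left(20,-18 \right)}}{-709} = \frac{\left(-1\right) \left(-18 + 20\right)}{-709} = \left(-1\right) 2 \left(- \frac{1}{709}\right) = \left(-2\right) \left(- \frac{1}{709}\right) = \frac{2}{709}$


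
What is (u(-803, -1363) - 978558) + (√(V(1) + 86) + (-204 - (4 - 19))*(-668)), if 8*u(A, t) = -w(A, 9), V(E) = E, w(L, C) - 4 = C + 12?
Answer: -6818473/8 + √87 ≈ -8.5230e+5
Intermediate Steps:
w(L, C) = 16 + C (w(L, C) = 4 + (C + 12) = 4 + (12 + C) = 16 + C)
u(A, t) = -25/8 (u(A, t) = (-(16 + 9))/8 = (-1*25)/8 = (⅛)*(-25) = -25/8)
(u(-803, -1363) - 978558) + (√(V(1) + 86) + (-204 - (4 - 19))*(-668)) = (-25/8 - 978558) + (√(1 + 86) + (-204 - (4 - 19))*(-668)) = -7828489/8 + (√87 + (-204 - 1*(-15))*(-668)) = -7828489/8 + (√87 + (-204 + 15)*(-668)) = -7828489/8 + (√87 - 189*(-668)) = -7828489/8 + (√87 + 126252) = -7828489/8 + (126252 + √87) = -6818473/8 + √87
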